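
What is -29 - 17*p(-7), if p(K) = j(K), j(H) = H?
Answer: 90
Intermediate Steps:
p(K) = K
-29 - 17*p(-7) = -29 - 17*(-7) = -29 + 119 = 90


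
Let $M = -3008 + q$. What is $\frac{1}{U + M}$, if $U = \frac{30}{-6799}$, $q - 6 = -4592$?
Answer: $- \frac{6799}{51631636} \approx -0.00013168$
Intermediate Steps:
$q = -4586$ ($q = 6 - 4592 = -4586$)
$M = -7594$ ($M = -3008 - 4586 = -7594$)
$U = - \frac{30}{6799}$ ($U = 30 \left(- \frac{1}{6799}\right) = - \frac{30}{6799} \approx -0.0044124$)
$\frac{1}{U + M} = \frac{1}{- \frac{30}{6799} - 7594} = \frac{1}{- \frac{51631636}{6799}} = - \frac{6799}{51631636}$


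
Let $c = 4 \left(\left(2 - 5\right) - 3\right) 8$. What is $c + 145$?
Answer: $-47$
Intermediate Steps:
$c = -192$ ($c = 4 \left(-3 - 3\right) 8 = 4 \left(-6\right) 8 = \left(-24\right) 8 = -192$)
$c + 145 = -192 + 145 = -47$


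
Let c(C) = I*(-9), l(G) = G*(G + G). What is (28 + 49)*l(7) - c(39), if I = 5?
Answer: 7591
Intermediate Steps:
l(G) = 2*G² (l(G) = G*(2*G) = 2*G²)
c(C) = -45 (c(C) = 5*(-9) = -45)
(28 + 49)*l(7) - c(39) = (28 + 49)*(2*7²) - 1*(-45) = 77*(2*49) + 45 = 77*98 + 45 = 7546 + 45 = 7591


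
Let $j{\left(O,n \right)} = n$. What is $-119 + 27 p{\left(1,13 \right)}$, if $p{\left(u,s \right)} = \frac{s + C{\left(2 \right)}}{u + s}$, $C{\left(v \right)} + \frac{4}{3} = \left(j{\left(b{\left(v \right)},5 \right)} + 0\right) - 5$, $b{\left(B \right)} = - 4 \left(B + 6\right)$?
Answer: $- \frac{193}{2} \approx -96.5$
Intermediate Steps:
$b{\left(B \right)} = -24 - 4 B$ ($b{\left(B \right)} = - 4 \left(6 + B\right) = -24 - 4 B$)
$C{\left(v \right)} = - \frac{4}{3}$ ($C{\left(v \right)} = - \frac{4}{3} + \left(\left(5 + 0\right) - 5\right) = - \frac{4}{3} + \left(5 - 5\right) = - \frac{4}{3} + 0 = - \frac{4}{3}$)
$p{\left(u,s \right)} = \frac{- \frac{4}{3} + s}{s + u}$ ($p{\left(u,s \right)} = \frac{s - \frac{4}{3}}{u + s} = \frac{- \frac{4}{3} + s}{s + u}$)
$-119 + 27 p{\left(1,13 \right)} = -119 + 27 \frac{- \frac{4}{3} + 13}{13 + 1} = -119 + 27 \cdot \frac{1}{14} \cdot \frac{35}{3} = -119 + 27 \cdot \frac{5}{6} = -119 + \frac{45}{2} = - \frac{193}{2}$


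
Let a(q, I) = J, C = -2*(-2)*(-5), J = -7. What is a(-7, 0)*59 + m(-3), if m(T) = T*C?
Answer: -353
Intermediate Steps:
C = -20 (C = 4*(-5) = -20)
a(q, I) = -7
m(T) = -20*T (m(T) = T*(-20) = -20*T)
a(-7, 0)*59 + m(-3) = -7*59 - 20*(-3) = -413 + 60 = -353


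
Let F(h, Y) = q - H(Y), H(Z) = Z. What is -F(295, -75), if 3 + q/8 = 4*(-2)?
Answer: 13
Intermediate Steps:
q = -88 (q = -24 + 8*(4*(-2)) = -24 + 8*(-8) = -24 - 64 = -88)
F(h, Y) = -88 - Y
-F(295, -75) = -(-88 - 1*(-75)) = -(-88 + 75) = -1*(-13) = 13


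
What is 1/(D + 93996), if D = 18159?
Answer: 1/112155 ≈ 8.9162e-6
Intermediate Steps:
1/(D + 93996) = 1/(18159 + 93996) = 1/112155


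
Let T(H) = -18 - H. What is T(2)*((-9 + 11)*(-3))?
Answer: 120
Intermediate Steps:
T(2)*((-9 + 11)*(-3)) = (-18 - 1*2)*((-9 + 11)*(-3)) = (-18 - 2)*(2*(-3)) = -20*(-6) = 120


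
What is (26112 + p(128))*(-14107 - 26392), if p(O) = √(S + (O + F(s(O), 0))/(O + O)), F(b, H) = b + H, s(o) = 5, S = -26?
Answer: -1057509888 - 40499*I*√6523/16 ≈ -1.0575e+9 - 2.0443e+5*I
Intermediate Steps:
F(b, H) = H + b
p(O) = √(-26 + (5 + O)/(2*O)) (p(O) = √(-26 + (O + (0 + 5))/(O + O)) = √(-26 + (O + 5)/((2*O))) = √(-26 + (5 + O)*(1/(2*O))) = √(-26 + (5 + O)/(2*O)))
(26112 + p(128))*(-14107 - 26392) = (26112 + √(-102 + 10/128)/2)*(-14107 - 26392) = (26112 + √(-102 + 10*(1/128))/2)*(-40499) = (26112 + √(-102 + 5/64)/2)*(-40499) = (26112 + √(-6523/64)/2)*(-40499) = (26112 + (I*√6523/8)/2)*(-40499) = (26112 + I*√6523/16)*(-40499) = -1057509888 - 40499*I*√6523/16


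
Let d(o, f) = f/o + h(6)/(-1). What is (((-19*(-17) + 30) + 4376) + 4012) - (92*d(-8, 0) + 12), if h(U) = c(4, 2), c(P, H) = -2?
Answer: 8545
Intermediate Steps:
h(U) = -2
d(o, f) = 2 + f/o (d(o, f) = f/o - 2/(-1) = f/o - 2*(-1) = f/o + 2 = 2 + f/o)
(((-19*(-17) + 30) + 4376) + 4012) - (92*d(-8, 0) + 12) = (((-19*(-17) + 30) + 4376) + 4012) - (92*(2 + 0/(-8)) + 12) = (((323 + 30) + 4376) + 4012) - (92*(2 + 0*(-1/8)) + 12) = ((353 + 4376) + 4012) - (92*(2 + 0) + 12) = (4729 + 4012) - (92*2 + 12) = 8741 - (184 + 12) = 8741 - 1*196 = 8741 - 196 = 8545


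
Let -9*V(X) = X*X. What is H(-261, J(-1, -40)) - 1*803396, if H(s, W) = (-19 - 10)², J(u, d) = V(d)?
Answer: -802555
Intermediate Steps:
V(X) = -X²/9 (V(X) = -X*X/9 = -X²/9)
J(u, d) = -d²/9
H(s, W) = 841 (H(s, W) = (-29)² = 841)
H(-261, J(-1, -40)) - 1*803396 = 841 - 1*803396 = 841 - 803396 = -802555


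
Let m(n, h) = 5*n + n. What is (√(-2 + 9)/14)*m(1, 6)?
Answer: 3*√7/7 ≈ 1.1339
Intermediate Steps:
m(n, h) = 6*n
(√(-2 + 9)/14)*m(1, 6) = (√(-2 + 9)/14)*(6*1) = (√7/14)*6 = 3*√7/7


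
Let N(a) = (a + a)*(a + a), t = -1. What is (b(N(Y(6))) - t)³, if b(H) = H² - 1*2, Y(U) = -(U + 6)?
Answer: 36520017211109375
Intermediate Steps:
Y(U) = -6 - U (Y(U) = -(6 + U) = -6 - U)
N(a) = 4*a² (N(a) = (2*a)*(2*a) = 4*a²)
b(H) = -2 + H² (b(H) = H² - 2 = -2 + H²)
(b(N(Y(6))) - t)³ = ((-2 + (4*(-6 - 1*6)²)²) - 1*(-1))³ = ((-2 + (4*(-6 - 6)²)²) + 1)³ = ((-2 + (4*(-12)²)²) + 1)³ = ((-2 + (4*144)²) + 1)³ = ((-2 + 576²) + 1)³ = ((-2 + 331776) + 1)³ = (331774 + 1)³ = 331775³ = 36520017211109375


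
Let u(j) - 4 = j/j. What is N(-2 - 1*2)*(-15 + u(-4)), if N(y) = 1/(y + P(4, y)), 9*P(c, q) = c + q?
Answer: 5/2 ≈ 2.5000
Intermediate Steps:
P(c, q) = c/9 + q/9 (P(c, q) = (c + q)/9 = c/9 + q/9)
N(y) = 1/(4/9 + 10*y/9) (N(y) = 1/(y + ((1/9)*4 + y/9)) = 1/(y + (4/9 + y/9)) = 1/(4/9 + 10*y/9))
u(j) = 5 (u(j) = 4 + j/j = 4 + 1 = 5)
N(-2 - 1*2)*(-15 + u(-4)) = (9/(2*(2 + 5*(-2 - 1*2))))*(-15 + 5) = (9/(2*(2 + 5*(-2 - 2))))*(-10) = (9/(2*(2 + 5*(-4))))*(-10) = (9/(2*(2 - 20)))*(-10) = ((9/2)/(-18))*(-10) = ((9/2)*(-1/18))*(-10) = -1/4*(-10) = 5/2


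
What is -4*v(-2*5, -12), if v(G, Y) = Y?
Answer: 48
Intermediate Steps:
-4*v(-2*5, -12) = -4*(-12) = 48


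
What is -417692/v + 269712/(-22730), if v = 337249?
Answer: -4566101884/348439535 ≈ -13.104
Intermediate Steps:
-417692/v + 269712/(-22730) = -417692/337249 + 269712/(-22730) = -417692*1/337249 + 269712*(-1/22730) = -37972/30659 - 134856/11365 = -4566101884/348439535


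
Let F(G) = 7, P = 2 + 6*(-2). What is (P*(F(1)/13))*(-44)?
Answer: 3080/13 ≈ 236.92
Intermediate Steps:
P = -10 (P = 2 - 12 = -10)
(P*(F(1)/13))*(-44) = -70/13*(-44) = 3080/13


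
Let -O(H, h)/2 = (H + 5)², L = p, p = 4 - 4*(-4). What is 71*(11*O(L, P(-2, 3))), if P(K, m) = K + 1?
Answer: -976250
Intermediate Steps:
p = 20 (p = 4 + 16 = 20)
P(K, m) = 1 + K
L = 20
O(H, h) = -2*(5 + H)² (O(H, h) = -2*(H + 5)² = -2*(5 + H)²)
71*(11*O(L, P(-2, 3))) = 71*(11*(-2*(5 + 20)²)) = 71*(11*(-2*25²)) = 71*(11*(-2*625)) = 71*(11*(-1250)) = 71*(-13750) = -976250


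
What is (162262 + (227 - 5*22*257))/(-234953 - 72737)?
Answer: -134219/307690 ≈ -0.43621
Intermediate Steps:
(162262 + (227 - 5*22*257))/(-234953 - 72737) = (162262 + (227 - 110*257))/(-307690) = (162262 + (227 - 28270))*(-1/307690) = (162262 - 28043)*(-1/307690) = 134219*(-1/307690) = -134219/307690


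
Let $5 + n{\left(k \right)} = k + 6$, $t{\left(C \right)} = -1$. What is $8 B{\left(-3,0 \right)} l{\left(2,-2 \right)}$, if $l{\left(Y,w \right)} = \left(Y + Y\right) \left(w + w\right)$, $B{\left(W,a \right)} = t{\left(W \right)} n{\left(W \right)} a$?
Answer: $0$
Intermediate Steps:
$n{\left(k \right)} = 1 + k$ ($n{\left(k \right)} = -5 + \left(k + 6\right) = -5 + \left(6 + k\right) = 1 + k$)
$B{\left(W,a \right)} = a \left(-1 - W\right)$ ($B{\left(W,a \right)} = - (1 + W) a = \left(-1 - W\right) a = a \left(-1 - W\right)$)
$l{\left(Y,w \right)} = 4 Y w$ ($l{\left(Y,w \right)} = 2 Y 2 w = 4 Y w$)
$8 B{\left(-3,0 \right)} l{\left(2,-2 \right)} = 8 \left(\left(-1\right) 0 \left(1 - 3\right)\right) 4 \cdot 2 \left(-2\right) = 8 \left(\left(-1\right) 0 \left(-2\right)\right) \left(-16\right) = 8 \cdot 0 \left(-16\right) = 0 \left(-16\right) = 0$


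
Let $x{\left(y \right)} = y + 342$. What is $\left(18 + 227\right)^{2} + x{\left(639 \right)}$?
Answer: $61006$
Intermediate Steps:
$x{\left(y \right)} = 342 + y$
$\left(18 + 227\right)^{2} + x{\left(639 \right)} = \left(18 + 227\right)^{2} + \left(342 + 639\right) = 245^{2} + 981 = 60025 + 981 = 61006$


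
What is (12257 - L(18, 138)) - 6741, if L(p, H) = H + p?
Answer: 5360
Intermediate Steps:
(12257 - L(18, 138)) - 6741 = (12257 - (138 + 18)) - 6741 = (12257 - 1*156) - 6741 = (12257 - 156) - 6741 = 12101 - 6741 = 5360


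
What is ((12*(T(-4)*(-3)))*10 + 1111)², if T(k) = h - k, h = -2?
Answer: 152881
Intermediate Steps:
T(k) = -2 - k
((12*(T(-4)*(-3)))*10 + 1111)² = ((12*((-2 - 1*(-4))*(-3)))*10 + 1111)² = ((12*((-2 + 4)*(-3)))*10 + 1111)² = ((12*(2*(-3)))*10 + 1111)² = ((12*(-6))*10 + 1111)² = (-72*10 + 1111)² = (-720 + 1111)² = 391² = 152881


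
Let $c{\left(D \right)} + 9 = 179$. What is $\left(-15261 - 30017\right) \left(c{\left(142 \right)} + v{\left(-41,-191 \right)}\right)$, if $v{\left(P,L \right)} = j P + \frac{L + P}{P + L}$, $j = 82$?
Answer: $144482098$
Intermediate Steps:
$c{\left(D \right)} = 170$ ($c{\left(D \right)} = -9 + 179 = 170$)
$v{\left(P,L \right)} = 1 + 82 P$ ($v{\left(P,L \right)} = 82 P + \frac{L + P}{P + L} = 82 P + \frac{L + P}{L + P} = 82 P + 1 = 1 + 82 P$)
$\left(-15261 - 30017\right) \left(c{\left(142 \right)} + v{\left(-41,-191 \right)}\right) = \left(-15261 - 30017\right) \left(170 + \left(1 + 82 \left(-41\right)\right)\right) = - 45278 \left(170 + \left(1 - 3362\right)\right) = - 45278 \left(170 - 3361\right) = \left(-45278\right) \left(-3191\right) = 144482098$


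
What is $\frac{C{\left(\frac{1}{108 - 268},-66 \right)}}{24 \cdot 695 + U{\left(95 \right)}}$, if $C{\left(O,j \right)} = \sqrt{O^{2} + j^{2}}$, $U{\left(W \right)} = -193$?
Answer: $\frac{\sqrt{111513601}}{2637920} \approx 0.0040032$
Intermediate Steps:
$\frac{C{\left(\frac{1}{108 - 268},-66 \right)}}{24 \cdot 695 + U{\left(95 \right)}} = \frac{\sqrt{\left(\frac{1}{108 - 268}\right)^{2} + \left(-66\right)^{2}}}{24 \cdot 695 - 193} = \frac{\sqrt{\left(\frac{1}{-160}\right)^{2} + 4356}}{16680 - 193} = \frac{\sqrt{\left(- \frac{1}{160}\right)^{2} + 4356}}{16487} = \sqrt{\frac{1}{25600} + 4356} \cdot \frac{1}{16487} = \sqrt{\frac{111513601}{25600}} \cdot \frac{1}{16487} = \frac{\sqrt{111513601}}{160} \cdot \frac{1}{16487} = \frac{\sqrt{111513601}}{2637920}$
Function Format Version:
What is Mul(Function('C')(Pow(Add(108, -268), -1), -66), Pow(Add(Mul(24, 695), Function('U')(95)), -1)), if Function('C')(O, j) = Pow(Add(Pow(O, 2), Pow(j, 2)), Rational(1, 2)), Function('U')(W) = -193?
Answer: Mul(Rational(1, 2637920), Pow(111513601, Rational(1, 2))) ≈ 0.0040032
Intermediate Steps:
Mul(Function('C')(Pow(Add(108, -268), -1), -66), Pow(Add(Mul(24, 695), Function('U')(95)), -1)) = Mul(Pow(Add(Pow(Pow(Add(108, -268), -1), 2), Pow(-66, 2)), Rational(1, 2)), Pow(Add(Mul(24, 695), -193), -1)) = Mul(Pow(Add(Pow(Pow(-160, -1), 2), 4356), Rational(1, 2)), Pow(Add(16680, -193), -1)) = Mul(Pow(Add(Pow(Rational(-1, 160), 2), 4356), Rational(1, 2)), Pow(16487, -1)) = Mul(Pow(Add(Rational(1, 25600), 4356), Rational(1, 2)), Rational(1, 16487)) = Mul(Pow(Rational(111513601, 25600), Rational(1, 2)), Rational(1, 16487)) = Mul(Mul(Rational(1, 160), Pow(111513601, Rational(1, 2))), Rational(1, 16487)) = Mul(Rational(1, 2637920), Pow(111513601, Rational(1, 2)))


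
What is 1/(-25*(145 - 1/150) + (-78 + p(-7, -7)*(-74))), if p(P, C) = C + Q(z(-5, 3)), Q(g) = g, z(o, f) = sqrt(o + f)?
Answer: -114654/365548153 + 2664*I*sqrt(2)/365548153 ≈ -0.00031365 + 1.0306e-5*I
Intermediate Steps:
z(o, f) = sqrt(f + o)
p(P, C) = C + I*sqrt(2) (p(P, C) = C + sqrt(3 - 5) = C + sqrt(-2) = C + I*sqrt(2))
1/(-25*(145 - 1/150) + (-78 + p(-7, -7)*(-74))) = 1/(-25*(145 - 1/150) + (-78 + (-7 + I*sqrt(2))*(-74))) = 1/(-25*(145 - 1*1/150) + (-78 + (518 - 74*I*sqrt(2)))) = 1/(-25*(145 - 1/150) + (440 - 74*I*sqrt(2))) = 1/(-25*21749/150 + (440 - 74*I*sqrt(2))) = 1/(-21749/6 + (440 - 74*I*sqrt(2))) = 1/(-19109/6 - 74*I*sqrt(2))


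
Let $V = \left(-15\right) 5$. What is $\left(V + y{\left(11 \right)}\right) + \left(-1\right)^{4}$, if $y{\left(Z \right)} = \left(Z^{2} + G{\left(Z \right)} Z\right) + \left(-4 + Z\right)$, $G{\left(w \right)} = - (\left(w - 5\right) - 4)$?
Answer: $32$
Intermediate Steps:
$V = -75$
$G{\left(w \right)} = 9 - w$ ($G{\left(w \right)} = - (\left(-5 + w\right) - 4) = - (-9 + w) = 9 - w$)
$y{\left(Z \right)} = -4 + Z + Z^{2} + Z \left(9 - Z\right)$ ($y{\left(Z \right)} = \left(Z^{2} + \left(9 - Z\right) Z\right) + \left(-4 + Z\right) = \left(Z^{2} + Z \left(9 - Z\right)\right) + \left(-4 + Z\right) = -4 + Z + Z^{2} + Z \left(9 - Z\right)$)
$\left(V + y{\left(11 \right)}\right) + \left(-1\right)^{4} = \left(-75 + \left(-4 + 10 \cdot 11\right)\right) + \left(-1\right)^{4} = \left(-75 + \left(-4 + 110\right)\right) + 1 = \left(-75 + 106\right) + 1 = 31 + 1 = 32$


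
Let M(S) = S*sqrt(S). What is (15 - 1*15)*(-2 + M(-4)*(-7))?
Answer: 0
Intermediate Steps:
M(S) = S**(3/2)
(15 - 1*15)*(-2 + M(-4)*(-7)) = (15 - 1*15)*(-2 + (-4)**(3/2)*(-7)) = (15 - 15)*(-2 - 8*I*(-7)) = 0*(-2 + 56*I) = 0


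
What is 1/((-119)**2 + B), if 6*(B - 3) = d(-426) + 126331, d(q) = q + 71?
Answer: 1/35160 ≈ 2.8441e-5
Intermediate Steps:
d(q) = 71 + q
B = 20999 (B = 3 + ((71 - 426) + 126331)/6 = 3 + (-355 + 126331)/6 = 3 + (1/6)*125976 = 3 + 20996 = 20999)
1/((-119)**2 + B) = 1/((-119)**2 + 20999) = 1/(14161 + 20999) = 1/35160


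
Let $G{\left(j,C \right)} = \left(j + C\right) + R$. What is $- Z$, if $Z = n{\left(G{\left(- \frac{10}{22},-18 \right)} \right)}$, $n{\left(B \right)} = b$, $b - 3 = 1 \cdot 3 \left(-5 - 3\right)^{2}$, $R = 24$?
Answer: $-195$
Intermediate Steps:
$b = 195$ ($b = 3 + 1 \cdot 3 \left(-5 - 3\right)^{2} = 3 + 3 \left(-8\right)^{2} = 3 + 3 \cdot 64 = 3 + 192 = 195$)
$G{\left(j,C \right)} = 24 + C + j$ ($G{\left(j,C \right)} = \left(j + C\right) + 24 = \left(C + j\right) + 24 = 24 + C + j$)
$n{\left(B \right)} = 195$
$Z = 195$
$- Z = \left(-1\right) 195 = -195$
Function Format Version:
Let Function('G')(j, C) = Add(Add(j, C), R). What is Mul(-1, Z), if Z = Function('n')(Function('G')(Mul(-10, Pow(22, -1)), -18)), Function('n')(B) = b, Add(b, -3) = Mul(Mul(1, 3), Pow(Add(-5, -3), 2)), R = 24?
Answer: -195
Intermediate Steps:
b = 195 (b = Add(3, Mul(Mul(1, 3), Pow(Add(-5, -3), 2))) = Add(3, Mul(3, Pow(-8, 2))) = Add(3, Mul(3, 64)) = Add(3, 192) = 195)
Function('G')(j, C) = Add(24, C, j) (Function('G')(j, C) = Add(Add(j, C), 24) = Add(Add(C, j), 24) = Add(24, C, j))
Function('n')(B) = 195
Z = 195
Mul(-1, Z) = Mul(-1, 195) = -195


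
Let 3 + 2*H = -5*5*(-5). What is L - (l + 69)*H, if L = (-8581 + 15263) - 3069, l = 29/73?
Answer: -45277/73 ≈ -620.23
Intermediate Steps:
l = 29/73 (l = 29*(1/73) = 29/73 ≈ 0.39726)
H = 61 (H = -3/2 + (-5*5*(-5))/2 = -3/2 + (-25*(-5))/2 = -3/2 + (½)*125 = -3/2 + 125/2 = 61)
L = 3613 (L = 6682 - 3069 = 3613)
L - (l + 69)*H = 3613 - (29/73 + 69)*61 = 3613 - 5066*61/73 = 3613 - 1*309026/73 = 3613 - 309026/73 = -45277/73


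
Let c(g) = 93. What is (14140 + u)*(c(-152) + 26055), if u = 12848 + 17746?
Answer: 1169704632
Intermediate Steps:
u = 30594
(14140 + u)*(c(-152) + 26055) = (14140 + 30594)*(93 + 26055) = 44734*26148 = 1169704632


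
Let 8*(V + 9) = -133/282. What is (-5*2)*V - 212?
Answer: -136951/1128 ≈ -121.41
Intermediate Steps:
V = -20437/2256 (V = -9 + (-133/282)/8 = -9 + (-133*1/282)/8 = -9 + (1/8)*(-133/282) = -9 - 133/2256 = -20437/2256 ≈ -9.0590)
(-5*2)*V - 212 = -5*2*(-20437/2256) - 212 = -10*(-20437/2256) - 212 = 102185/1128 - 212 = -136951/1128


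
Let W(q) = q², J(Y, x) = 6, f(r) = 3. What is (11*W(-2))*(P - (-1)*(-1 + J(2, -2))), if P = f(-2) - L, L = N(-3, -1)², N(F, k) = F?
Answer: -44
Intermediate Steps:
L = 9 (L = (-3)² = 9)
P = -6 (P = 3 - 1*9 = 3 - 9 = -6)
(11*W(-2))*(P - (-1)*(-1 + J(2, -2))) = (11*(-2)²)*(-6 - (-1)*(-1 + 6)) = (11*4)*(-6 - (-1)*5) = 44*(-6 - 1*(-5)) = 44*(-6 + 5) = 44*(-1) = -44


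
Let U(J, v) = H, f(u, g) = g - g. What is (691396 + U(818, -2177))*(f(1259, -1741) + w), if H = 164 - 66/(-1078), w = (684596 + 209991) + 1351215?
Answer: 76102241462286/49 ≈ 1.5531e+12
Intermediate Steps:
w = 2245802 (w = 894587 + 1351215 = 2245802)
f(u, g) = 0
H = 8039/49 (H = 164 - 66*(-1)/1078 = 164 - 1*(-3/49) = 164 + 3/49 = 8039/49 ≈ 164.06)
U(J, v) = 8039/49
(691396 + U(818, -2177))*(f(1259, -1741) + w) = (691396 + 8039/49)*(0 + 2245802) = (33886443/49)*2245802 = 76102241462286/49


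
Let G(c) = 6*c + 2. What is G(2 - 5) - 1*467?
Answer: -483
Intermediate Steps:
G(c) = 2 + 6*c
G(2 - 5) - 1*467 = (2 + 6*(2 - 5)) - 1*467 = (2 + 6*(-3)) - 467 = (2 - 18) - 467 = -16 - 467 = -483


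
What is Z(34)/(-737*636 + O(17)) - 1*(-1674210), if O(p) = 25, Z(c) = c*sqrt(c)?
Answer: 1674210 - 2*sqrt(34)/27571 ≈ 1.6742e+6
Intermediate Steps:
Z(c) = c**(3/2)
Z(34)/(-737*636 + O(17)) - 1*(-1674210) = 34**(3/2)/(-737*636 + 25) - 1*(-1674210) = (34*sqrt(34))/(-468732 + 25) + 1674210 = (34*sqrt(34))/(-468707) + 1674210 = (34*sqrt(34))*(-1/468707) + 1674210 = -2*sqrt(34)/27571 + 1674210 = 1674210 - 2*sqrt(34)/27571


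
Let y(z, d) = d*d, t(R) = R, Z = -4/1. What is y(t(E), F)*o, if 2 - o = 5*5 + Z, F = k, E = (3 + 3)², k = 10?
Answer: -1900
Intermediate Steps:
Z = -4 (Z = -4*1 = -4)
E = 36 (E = 6² = 36)
F = 10
y(z, d) = d²
o = -19 (o = 2 - (5*5 - 4) = 2 - (25 - 4) = 2 - 1*21 = 2 - 21 = -19)
y(t(E), F)*o = 10²*(-19) = 100*(-19) = -1900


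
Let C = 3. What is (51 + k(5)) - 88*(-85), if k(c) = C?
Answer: 7534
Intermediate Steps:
k(c) = 3
(51 + k(5)) - 88*(-85) = (51 + 3) - 88*(-85) = 54 + 7480 = 7534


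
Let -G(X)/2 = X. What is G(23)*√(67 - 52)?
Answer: -46*√15 ≈ -178.16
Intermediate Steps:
G(X) = -2*X
G(23)*√(67 - 52) = (-2*23)*√(67 - 52) = -46*√15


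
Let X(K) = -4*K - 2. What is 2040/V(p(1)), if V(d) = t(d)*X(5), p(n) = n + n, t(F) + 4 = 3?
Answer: 1020/11 ≈ 92.727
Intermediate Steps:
X(K) = -2 - 4*K
t(F) = -1 (t(F) = -4 + 3 = -1)
p(n) = 2*n
V(d) = 22 (V(d) = -(-2 - 4*5) = -(-2 - 20) = -1*(-22) = 22)
2040/V(p(1)) = 2040/22 = 2040*(1/22) = 1020/11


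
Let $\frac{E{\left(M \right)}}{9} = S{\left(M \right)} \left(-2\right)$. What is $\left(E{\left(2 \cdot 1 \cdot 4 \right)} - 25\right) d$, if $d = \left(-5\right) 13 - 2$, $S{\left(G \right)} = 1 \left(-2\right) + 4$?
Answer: $4087$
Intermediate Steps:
$S{\left(G \right)} = 2$ ($S{\left(G \right)} = -2 + 4 = 2$)
$E{\left(M \right)} = -36$ ($E{\left(M \right)} = 9 \cdot 2 \left(-2\right) = 9 \left(-4\right) = -36$)
$d = -67$ ($d = -65 - 2 = -67$)
$\left(E{\left(2 \cdot 1 \cdot 4 \right)} - 25\right) d = \left(-36 - 25\right) \left(-67\right) = \left(-61\right) \left(-67\right) = 4087$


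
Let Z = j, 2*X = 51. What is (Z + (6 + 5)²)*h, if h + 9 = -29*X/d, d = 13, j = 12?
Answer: -227829/26 ≈ -8762.7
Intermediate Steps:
X = 51/2 (X = (½)*51 = 51/2 ≈ 25.500)
Z = 12
h = -1713/26 (h = -9 - 29/(13/(51/2)) = -9 - 29/(13*(2/51)) = -9 - 29/26/51 = -9 - 29*51/26 = -9 - 1479/26 = -1713/26 ≈ -65.885)
(Z + (6 + 5)²)*h = (12 + (6 + 5)²)*(-1713/26) = (12 + 11²)*(-1713/26) = (12 + 121)*(-1713/26) = 133*(-1713/26) = -227829/26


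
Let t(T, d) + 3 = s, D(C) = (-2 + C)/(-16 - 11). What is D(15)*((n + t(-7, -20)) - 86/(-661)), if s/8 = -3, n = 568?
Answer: -516659/1983 ≈ -260.54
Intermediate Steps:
D(C) = 2/27 - C/27 (D(C) = (-2 + C)/(-27) = (-2 + C)*(-1/27) = 2/27 - C/27)
s = -24 (s = 8*(-3) = -24)
t(T, d) = -27 (t(T, d) = -3 - 24 = -27)
D(15)*((n + t(-7, -20)) - 86/(-661)) = (2/27 - 1/27*15)*((568 - 27) - 86/(-661)) = (2/27 - 5/9)*(541 - 86*(-1/661)) = -13*(541 + 86/661)/27 = -13/27*357687/661 = -516659/1983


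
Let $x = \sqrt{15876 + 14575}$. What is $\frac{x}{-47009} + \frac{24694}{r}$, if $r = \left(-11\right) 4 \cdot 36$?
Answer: $- \frac{12347}{792} - \frac{\sqrt{30451}}{47009} \approx -15.593$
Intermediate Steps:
$r = -1584$ ($r = \left(-44\right) 36 = -1584$)
$x = \sqrt{30451} \approx 174.5$
$\frac{x}{-47009} + \frac{24694}{r} = \frac{\sqrt{30451}}{-47009} + \frac{24694}{-1584} = \sqrt{30451} \left(- \frac{1}{47009}\right) + 24694 \left(- \frac{1}{1584}\right) = - \frac{\sqrt{30451}}{47009} - \frac{12347}{792} = - \frac{12347}{792} - \frac{\sqrt{30451}}{47009}$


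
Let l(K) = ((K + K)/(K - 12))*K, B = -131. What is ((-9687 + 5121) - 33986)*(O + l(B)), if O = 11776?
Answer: -63597152592/143 ≈ -4.4474e+8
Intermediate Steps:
l(K) = 2*K²/(-12 + K) (l(K) = ((2*K)/(-12 + K))*K = (2*K/(-12 + K))*K = 2*K²/(-12 + K))
((-9687 + 5121) - 33986)*(O + l(B)) = ((-9687 + 5121) - 33986)*(11776 + 2*(-131)²/(-12 - 131)) = (-4566 - 33986)*(11776 + 2*17161/(-143)) = -38552*(11776 + 2*17161*(-1/143)) = -38552*(11776 - 34322/143) = -38552*1649646/143 = -63597152592/143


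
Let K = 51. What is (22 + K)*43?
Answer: 3139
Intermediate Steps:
(22 + K)*43 = (22 + 51)*43 = 73*43 = 3139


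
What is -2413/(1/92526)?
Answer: -223265238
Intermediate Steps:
-2413/(1/92526) = -2413/1/92526 = -2413*92526 = -223265238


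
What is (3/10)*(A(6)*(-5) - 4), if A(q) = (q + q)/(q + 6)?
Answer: -27/10 ≈ -2.7000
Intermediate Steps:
A(q) = 2*q/(6 + q) (A(q) = (2*q)/(6 + q) = 2*q/(6 + q))
(3/10)*(A(6)*(-5) - 4) = (3/10)*((2*6/(6 + 6))*(-5) - 4) = (3*(1/10))*((2*6/12)*(-5) - 4) = 3*((2*6*(1/12))*(-5) - 4)/10 = 3*(1*(-5) - 4)/10 = 3*(-5 - 4)/10 = (3/10)*(-9) = -27/10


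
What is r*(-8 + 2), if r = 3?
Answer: -18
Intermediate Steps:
r*(-8 + 2) = 3*(-8 + 2) = 3*(-6) = -18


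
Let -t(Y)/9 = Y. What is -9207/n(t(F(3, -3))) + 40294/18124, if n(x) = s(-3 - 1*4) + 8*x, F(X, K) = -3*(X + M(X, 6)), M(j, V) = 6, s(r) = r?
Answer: -44409095/17553094 ≈ -2.5300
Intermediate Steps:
F(X, K) = -18 - 3*X (F(X, K) = -3*(X + 6) = -3*(6 + X) = -18 - 3*X)
t(Y) = -9*Y
n(x) = -7 + 8*x (n(x) = (-3 - 1*4) + 8*x = (-3 - 4) + 8*x = -7 + 8*x)
-9207/n(t(F(3, -3))) + 40294/18124 = -9207/(-7 + 8*(-9*(-18 - 3*3))) + 40294/18124 = -9207/(-7 + 8*(-9*(-18 - 9))) + 40294*(1/18124) = -9207/(-7 + 8*(-9*(-27))) + 20147/9062 = -9207/(-7 + 8*243) + 20147/9062 = -9207/(-7 + 1944) + 20147/9062 = -9207/1937 + 20147/9062 = -44409095/17553094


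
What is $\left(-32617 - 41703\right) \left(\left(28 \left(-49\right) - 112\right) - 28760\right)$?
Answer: $2247734080$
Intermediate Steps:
$\left(-32617 - 41703\right) \left(\left(28 \left(-49\right) - 112\right) - 28760\right) = - 74320 \left(\left(-1372 - 112\right) - 28760\right) = - 74320 \left(-1484 - 28760\right) = \left(-74320\right) \left(-30244\right) = 2247734080$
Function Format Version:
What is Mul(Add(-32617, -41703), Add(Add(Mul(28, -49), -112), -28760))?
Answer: 2247734080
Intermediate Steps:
Mul(Add(-32617, -41703), Add(Add(Mul(28, -49), -112), -28760)) = Mul(-74320, Add(Add(-1372, -112), -28760)) = Mul(-74320, Add(-1484, -28760)) = Mul(-74320, -30244) = 2247734080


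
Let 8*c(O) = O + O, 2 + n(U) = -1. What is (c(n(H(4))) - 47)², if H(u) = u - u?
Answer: 36481/16 ≈ 2280.1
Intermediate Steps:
H(u) = 0
n(U) = -3 (n(U) = -2 - 1 = -3)
c(O) = O/4 (c(O) = (O + O)/8 = (2*O)/8 = O/4)
(c(n(H(4))) - 47)² = ((¼)*(-3) - 47)² = (-¾ - 47)² = (-191/4)² = 36481/16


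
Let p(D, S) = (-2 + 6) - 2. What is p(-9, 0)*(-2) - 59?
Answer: -63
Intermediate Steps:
p(D, S) = 2 (p(D, S) = 4 - 2 = 2)
p(-9, 0)*(-2) - 59 = 2*(-2) - 59 = -4 - 59 = -63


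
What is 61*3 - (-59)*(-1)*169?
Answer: -9788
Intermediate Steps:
61*3 - (-59)*(-1)*169 = 183 - 59*1*169 = 183 - 59*169 = 183 - 9971 = -9788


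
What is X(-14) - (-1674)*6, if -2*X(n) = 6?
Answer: 10041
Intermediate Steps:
X(n) = -3 (X(n) = -1/2*6 = -3)
X(-14) - (-1674)*6 = -3 - (-1674)*6 = -3 - 93*(-108) = -3 + 10044 = 10041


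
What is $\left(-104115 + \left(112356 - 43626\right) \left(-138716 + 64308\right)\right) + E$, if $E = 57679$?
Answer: $-5114108276$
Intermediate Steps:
$\left(-104115 + \left(112356 - 43626\right) \left(-138716 + 64308\right)\right) + E = \left(-104115 + \left(112356 - 43626\right) \left(-138716 + 64308\right)\right) + 57679 = \left(-104115 + 68730 \left(-74408\right)\right) + 57679 = \left(-104115 - 5114061840\right) + 57679 = -5114165955 + 57679 = -5114108276$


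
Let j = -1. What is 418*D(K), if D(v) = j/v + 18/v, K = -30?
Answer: -3553/15 ≈ -236.87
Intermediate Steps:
D(v) = 17/v (D(v) = -1/v + 18/v = 17/v)
418*D(K) = 418*(17/(-30)) = 418*(17*(-1/30)) = 418*(-17/30) = -3553/15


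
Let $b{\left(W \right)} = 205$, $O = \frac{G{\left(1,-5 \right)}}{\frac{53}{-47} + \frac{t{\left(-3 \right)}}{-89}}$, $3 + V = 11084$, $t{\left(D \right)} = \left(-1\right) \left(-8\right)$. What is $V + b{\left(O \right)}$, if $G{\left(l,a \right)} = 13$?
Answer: $11286$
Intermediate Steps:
$t{\left(D \right)} = 8$
$V = 11081$ ($V = -3 + 11084 = 11081$)
$O = - \frac{54379}{5093}$ ($O = \frac{13}{\frac{53}{-47} + \frac{8}{-89}} = \frac{13}{53 \left(- \frac{1}{47}\right) + 8 \left(- \frac{1}{89}\right)} = \frac{13}{- \frac{53}{47} - \frac{8}{89}} = \frac{13}{- \frac{5093}{4183}} = 13 \left(- \frac{4183}{5093}\right) = - \frac{54379}{5093} \approx -10.677$)
$V + b{\left(O \right)} = 11081 + 205 = 11286$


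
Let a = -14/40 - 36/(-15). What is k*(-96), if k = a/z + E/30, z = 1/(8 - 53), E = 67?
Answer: 43208/5 ≈ 8641.6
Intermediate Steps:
a = 41/20 (a = -14*1/40 - 36*(-1/15) = -7/20 + 12/5 = 41/20 ≈ 2.0500)
z = -1/45 (z = 1/(-45) = -1/45 ≈ -0.022222)
k = -5401/60 (k = 41/(20*(-1/45)) + 67/30 = (41/20)*(-45) + 67*(1/30) = -369/4 + 67/30 = -5401/60 ≈ -90.017)
k*(-96) = -5401/60*(-96) = 43208/5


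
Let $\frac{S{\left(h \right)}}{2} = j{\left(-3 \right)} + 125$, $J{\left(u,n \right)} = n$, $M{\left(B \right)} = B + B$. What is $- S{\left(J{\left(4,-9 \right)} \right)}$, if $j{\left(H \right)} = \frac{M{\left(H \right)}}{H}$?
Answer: $-254$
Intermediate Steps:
$M{\left(B \right)} = 2 B$
$j{\left(H \right)} = 2$ ($j{\left(H \right)} = \frac{2 H}{H} = 2$)
$S{\left(h \right)} = 254$ ($S{\left(h \right)} = 2 \left(2 + 125\right) = 2 \cdot 127 = 254$)
$- S{\left(J{\left(4,-9 \right)} \right)} = \left(-1\right) 254 = -254$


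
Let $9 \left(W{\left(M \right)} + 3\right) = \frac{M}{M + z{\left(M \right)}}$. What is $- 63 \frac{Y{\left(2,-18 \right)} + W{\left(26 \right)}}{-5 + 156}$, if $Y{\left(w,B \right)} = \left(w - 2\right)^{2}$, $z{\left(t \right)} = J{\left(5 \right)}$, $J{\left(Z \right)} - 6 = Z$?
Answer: $\frac{6811}{5587} \approx 1.2191$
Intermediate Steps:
$J{\left(Z \right)} = 6 + Z$
$z{\left(t \right)} = 11$ ($z{\left(t \right)} = 6 + 5 = 11$)
$Y{\left(w,B \right)} = \left(-2 + w\right)^{2}$
$W{\left(M \right)} = -3 + \frac{M}{9 \left(11 + M\right)}$ ($W{\left(M \right)} = -3 + \frac{M \frac{1}{M + 11}}{9} = -3 + \frac{M \frac{1}{11 + M}}{9} = -3 + \frac{M}{9 \left(11 + M\right)}$)
$- 63 \frac{Y{\left(2,-18 \right)} + W{\left(26 \right)}}{-5 + 156} = - 63 \frac{\left(-2 + 2\right)^{2} + \frac{-297 - 676}{9 \left(11 + 26\right)}}{-5 + 156} = - 63 \frac{0^{2} + \frac{-297 - 676}{9 \cdot 37}}{151} = - 63 \left(0 + \frac{1}{9} \cdot \frac{1}{37} \left(-973\right)\right) \frac{1}{151} = - 63 \left(0 - \frac{973}{333}\right) \frac{1}{151} = - 63 \left(\left(- \frac{973}{333}\right) \frac{1}{151}\right) = \left(-63\right) \left(- \frac{973}{50283}\right) = \frac{6811}{5587}$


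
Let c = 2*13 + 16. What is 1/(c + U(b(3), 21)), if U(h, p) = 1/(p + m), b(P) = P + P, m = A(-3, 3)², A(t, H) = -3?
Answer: 30/1261 ≈ 0.023791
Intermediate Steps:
m = 9 (m = (-3)² = 9)
b(P) = 2*P
U(h, p) = 1/(9 + p) (U(h, p) = 1/(p + 9) = 1/(9 + p))
c = 42 (c = 26 + 16 = 42)
1/(c + U(b(3), 21)) = 1/(42 + 1/(9 + 21)) = 1/(42 + 1/30) = 1/(1261/30) = 30/1261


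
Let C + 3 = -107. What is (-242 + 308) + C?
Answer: -44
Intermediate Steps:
C = -110 (C = -3 - 107 = -110)
(-242 + 308) + C = (-242 + 308) - 110 = 66 - 110 = -44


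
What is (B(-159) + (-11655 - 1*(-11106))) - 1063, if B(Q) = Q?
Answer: -1771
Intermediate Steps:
(B(-159) + (-11655 - 1*(-11106))) - 1063 = (-159 + (-11655 - 1*(-11106))) - 1063 = (-159 + (-11655 + 11106)) - 1063 = (-159 - 549) - 1063 = -708 - 1063 = -1771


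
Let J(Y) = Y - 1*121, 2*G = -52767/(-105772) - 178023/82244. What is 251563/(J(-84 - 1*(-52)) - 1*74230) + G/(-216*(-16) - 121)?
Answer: -1824692220310184893/539491340255482060 ≈ -3.3822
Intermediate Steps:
G = -1811259951/2174778092 (G = (-52767/(-105772) - 178023/82244)/2 = (-52767*(-1/105772) - 178023*1/82244)/2 = (52767/105772 - 178023/82244)/2 = (½)*(-1811259951/1087389046) = -1811259951/2174778092 ≈ -0.83285)
J(Y) = -121 + Y (J(Y) = Y - 121 = -121 + Y)
251563/(J(-84 - 1*(-52)) - 1*74230) + G/(-216*(-16) - 121) = 251563/((-121 + (-84 - 1*(-52))) - 1*74230) - 1811259951/(2174778092*(-216*(-16) - 121)) = 251563/((-121 + (-84 + 52)) - 74230) - 1811259951/(2174778092*(3456 - 121)) = 251563/((-121 - 32) - 74230) - 1811259951/2174778092/3335 = 251563/(-153 - 74230) - 1811259951/2174778092*1/3335 = 251563/(-74383) - 1811259951/7252884936820 = 251563*(-1/74383) - 1811259951/7252884936820 = -251563/74383 - 1811259951/7252884936820 = -1824692220310184893/539491340255482060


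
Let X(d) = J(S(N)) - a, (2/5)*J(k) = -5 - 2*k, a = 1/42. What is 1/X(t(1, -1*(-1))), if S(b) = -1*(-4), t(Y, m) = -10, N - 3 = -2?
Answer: -21/683 ≈ -0.030747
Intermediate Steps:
N = 1 (N = 3 - 2 = 1)
S(b) = 4
a = 1/42 ≈ 0.023810
J(k) = -25/2 - 5*k (J(k) = 5*(-5 - 2*k)/2 = -25/2 - 5*k)
X(d) = -683/21 (X(d) = (-25/2 - 5*4) - 1*1/42 = (-25/2 - 20) - 1/42 = -65/2 - 1/42 = -683/21)
1/X(t(1, -1*(-1))) = 1/(-683/21) = -21/683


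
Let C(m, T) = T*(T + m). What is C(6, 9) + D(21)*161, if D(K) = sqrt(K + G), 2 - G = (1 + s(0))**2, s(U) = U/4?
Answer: 135 + 161*sqrt(22) ≈ 890.16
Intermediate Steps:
s(U) = U/4 (s(U) = U*(1/4) = U/4)
G = 1 (G = 2 - (1 + (1/4)*0)**2 = 2 - (1 + 0)**2 = 2 - 1*1**2 = 2 - 1*1 = 2 - 1 = 1)
D(K) = sqrt(1 + K) (D(K) = sqrt(K + 1) = sqrt(1 + K))
C(6, 9) + D(21)*161 = 9*(9 + 6) + sqrt(1 + 21)*161 = 9*15 + sqrt(22)*161 = 135 + 161*sqrt(22)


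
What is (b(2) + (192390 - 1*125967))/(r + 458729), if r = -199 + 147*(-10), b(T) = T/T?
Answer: 16606/114265 ≈ 0.14533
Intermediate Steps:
b(T) = 1
r = -1669 (r = -199 - 1470 = -1669)
(b(2) + (192390 - 1*125967))/(r + 458729) = (1 + (192390 - 1*125967))/(-1669 + 458729) = (1 + (192390 - 125967))/457060 = (1 + 66423)*(1/457060) = 66424*(1/457060) = 16606/114265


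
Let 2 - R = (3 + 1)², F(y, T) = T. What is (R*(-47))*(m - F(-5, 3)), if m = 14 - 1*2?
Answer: 5922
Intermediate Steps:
m = 12 (m = 14 - 2 = 12)
R = -14 (R = 2 - (3 + 1)² = 2 - 1*4² = 2 - 1*16 = 2 - 16 = -14)
(R*(-47))*(m - F(-5, 3)) = (-14*(-47))*(12 - 1*3) = 658*(12 - 3) = 658*9 = 5922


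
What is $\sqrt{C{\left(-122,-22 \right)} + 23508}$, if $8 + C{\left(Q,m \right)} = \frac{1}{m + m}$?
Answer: $\frac{\sqrt{11373989}}{22} \approx 153.3$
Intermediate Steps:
$C{\left(Q,m \right)} = -8 + \frac{1}{2 m}$ ($C{\left(Q,m \right)} = -8 + \frac{1}{m + m} = -8 + \frac{1}{2 m}$)
$\sqrt{C{\left(-122,-22 \right)} + 23508} = \sqrt{\left(-8 + \frac{1}{2 \left(-22\right)}\right) + 23508} = \sqrt{\left(-8 + \frac{1}{2} \left(- \frac{1}{22}\right)\right) + 23508} = \sqrt{\left(-8 - \frac{1}{44}\right) + 23508} = \sqrt{- \frac{353}{44} + 23508} = \sqrt{\frac{1033999}{44}} = \frac{\sqrt{11373989}}{22}$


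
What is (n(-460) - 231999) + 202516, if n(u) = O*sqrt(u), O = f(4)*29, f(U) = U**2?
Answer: -29483 + 928*I*sqrt(115) ≈ -29483.0 + 9951.7*I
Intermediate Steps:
O = 464 (O = 4**2*29 = 16*29 = 464)
n(u) = 464*sqrt(u)
(n(-460) - 231999) + 202516 = (464*sqrt(-460) - 231999) + 202516 = (464*(2*I*sqrt(115)) - 231999) + 202516 = (928*I*sqrt(115) - 231999) + 202516 = (-231999 + 928*I*sqrt(115)) + 202516 = -29483 + 928*I*sqrt(115)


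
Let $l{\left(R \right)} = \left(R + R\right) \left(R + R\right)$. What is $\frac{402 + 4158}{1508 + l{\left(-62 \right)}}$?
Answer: $\frac{380}{1407} \approx 0.27008$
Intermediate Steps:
$l{\left(R \right)} = 4 R^{2}$ ($l{\left(R \right)} = 2 R 2 R = 4 R^{2}$)
$\frac{402 + 4158}{1508 + l{\left(-62 \right)}} = \frac{402 + 4158}{1508 + 4 \left(-62\right)^{2}} = \frac{4560}{1508 + 4 \cdot 3844} = \frac{4560}{1508 + 15376} = \frac{4560}{16884} = 4560 \cdot \frac{1}{16884} = \frac{380}{1407}$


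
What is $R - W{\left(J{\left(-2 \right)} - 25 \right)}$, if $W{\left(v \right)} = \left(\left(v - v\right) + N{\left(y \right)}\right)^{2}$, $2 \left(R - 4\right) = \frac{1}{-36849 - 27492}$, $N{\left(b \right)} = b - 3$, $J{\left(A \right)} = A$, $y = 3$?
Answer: $\frac{514727}{128682} \approx 4.0$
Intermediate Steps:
$N{\left(b \right)} = -3 + b$ ($N{\left(b \right)} = b - 3 = -3 + b$)
$R = \frac{514727}{128682}$ ($R = 4 + \frac{1}{2 \left(-36849 - 27492\right)} = 4 + \frac{1}{2 \left(-64341\right)} = 4 + \frac{1}{2} \left(- \frac{1}{64341}\right) = 4 - \frac{1}{128682} = \frac{514727}{128682} \approx 4.0$)
$W{\left(v \right)} = 0$ ($W{\left(v \right)} = \left(\left(v - v\right) + \left(-3 + 3\right)\right)^{2} = \left(0 + 0\right)^{2} = 0^{2} = 0$)
$R - W{\left(J{\left(-2 \right)} - 25 \right)} = \frac{514727}{128682} - 0 = \frac{514727}{128682} + 0 = \frac{514727}{128682}$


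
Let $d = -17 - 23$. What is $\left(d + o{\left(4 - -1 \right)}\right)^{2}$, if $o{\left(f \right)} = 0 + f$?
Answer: $1225$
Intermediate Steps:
$o{\left(f \right)} = f$
$d = -40$ ($d = -17 - 23 = -40$)
$\left(d + o{\left(4 - -1 \right)}\right)^{2} = \left(-40 + \left(4 - -1\right)\right)^{2} = \left(-40 + \left(4 + 1\right)\right)^{2} = \left(-40 + 5\right)^{2} = \left(-35\right)^{2} = 1225$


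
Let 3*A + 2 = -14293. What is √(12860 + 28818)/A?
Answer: -√41678/4765 ≈ -0.042844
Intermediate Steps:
A = -4765 (A = -⅔ + (⅓)*(-14293) = -⅔ - 14293/3 = -4765)
√(12860 + 28818)/A = √(12860 + 28818)/(-4765) = √41678*(-1/4765) = -√41678/4765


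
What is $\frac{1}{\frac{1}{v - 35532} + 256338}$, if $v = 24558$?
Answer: $\frac{10974}{2813053211} \approx 3.9011 \cdot 10^{-6}$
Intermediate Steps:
$\frac{1}{\frac{1}{v - 35532} + 256338} = \frac{1}{\frac{1}{24558 - 35532} + 256338} = \frac{1}{\frac{1}{-10974} + 256338} = \frac{1}{- \frac{1}{10974} + 256338} = \frac{1}{\frac{2813053211}{10974}} = \frac{10974}{2813053211}$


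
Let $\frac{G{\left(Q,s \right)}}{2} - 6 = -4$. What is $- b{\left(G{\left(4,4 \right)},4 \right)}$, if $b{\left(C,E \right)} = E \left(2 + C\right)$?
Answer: $-24$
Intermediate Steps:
$G{\left(Q,s \right)} = 4$ ($G{\left(Q,s \right)} = 12 + 2 \left(-4\right) = 12 - 8 = 4$)
$- b{\left(G{\left(4,4 \right)},4 \right)} = - 4 \left(2 + 4\right) = - 4 \cdot 6 = \left(-1\right) 24 = -24$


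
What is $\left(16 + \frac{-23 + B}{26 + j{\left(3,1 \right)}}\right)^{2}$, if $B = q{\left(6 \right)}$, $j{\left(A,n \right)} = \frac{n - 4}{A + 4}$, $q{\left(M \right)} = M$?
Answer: $\frac{7535025}{32041} \approx 235.17$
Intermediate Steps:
$j{\left(A,n \right)} = \frac{-4 + n}{4 + A}$
$B = 6$
$\left(16 + \frac{-23 + B}{26 + j{\left(3,1 \right)}}\right)^{2} = \left(16 + \frac{-23 + 6}{26 + \frac{-4 + 1}{4 + 3}}\right)^{2} = \left(16 - \frac{17}{26 + \frac{1}{7} \left(-3\right)}\right)^{2} = \left(16 - \frac{17}{26 - \frac{3}{7}}\right)^{2} = \left(16 - \frac{17}{\frac{179}{7}}\right)^{2} = \left(16 - \frac{119}{179}\right)^{2} = \left(\frac{2745}{179}\right)^{2} = \frac{7535025}{32041}$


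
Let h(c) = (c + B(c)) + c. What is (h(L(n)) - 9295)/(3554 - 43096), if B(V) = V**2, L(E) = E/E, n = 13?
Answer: 4646/19771 ≈ 0.23499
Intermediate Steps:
L(E) = 1
h(c) = c**2 + 2*c (h(c) = (c + c**2) + c = c**2 + 2*c)
(h(L(n)) - 9295)/(3554 - 43096) = (1*(2 + 1) - 9295)/(3554 - 43096) = (1*3 - 9295)/(-39542) = (3 - 9295)*(-1/39542) = -9292*(-1/39542) = 4646/19771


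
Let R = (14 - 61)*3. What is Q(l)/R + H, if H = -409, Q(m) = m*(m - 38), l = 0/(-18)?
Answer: -409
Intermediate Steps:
l = 0 (l = 0*(-1/18) = 0)
R = -141 (R = -47*3 = -141)
Q(m) = m*(-38 + m)
Q(l)/R + H = (0*(-38 + 0))/(-141) - 409 = (0*(-38))*(-1/141) - 409 = 0*(-1/141) - 409 = 0 - 409 = -409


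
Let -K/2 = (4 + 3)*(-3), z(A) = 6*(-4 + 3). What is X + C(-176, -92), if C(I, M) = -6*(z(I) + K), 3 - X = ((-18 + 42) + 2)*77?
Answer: -2215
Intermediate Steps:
X = -1999 (X = 3 - ((-18 + 42) + 2)*77 = 3 - (24 + 2)*77 = 3 - 26*77 = 3 - 1*2002 = 3 - 2002 = -1999)
z(A) = -6 (z(A) = 6*(-1) = -6)
K = 42 (K = -2*(4 + 3)*(-3) = -14*(-3) = -2*(-21) = 42)
C(I, M) = -216 (C(I, M) = -6*(-6 + 42) = -6*36 = -216)
X + C(-176, -92) = -1999 - 216 = -2215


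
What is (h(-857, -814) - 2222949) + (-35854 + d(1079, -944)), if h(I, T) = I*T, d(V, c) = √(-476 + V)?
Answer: -1561205 + 3*√67 ≈ -1.5612e+6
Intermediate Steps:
(h(-857, -814) - 2222949) + (-35854 + d(1079, -944)) = (-857*(-814) - 2222949) + (-35854 + √(-476 + 1079)) = (697598 - 2222949) + (-35854 + √603) = -1525351 + (-35854 + 3*√67) = -1561205 + 3*√67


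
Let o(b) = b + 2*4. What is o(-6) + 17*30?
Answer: 512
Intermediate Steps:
o(b) = 8 + b (o(b) = b + 8 = 8 + b)
o(-6) + 17*30 = (8 - 6) + 17*30 = 2 + 510 = 512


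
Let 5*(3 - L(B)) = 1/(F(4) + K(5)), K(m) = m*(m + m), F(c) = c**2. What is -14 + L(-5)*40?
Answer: 3494/33 ≈ 105.88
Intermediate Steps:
K(m) = 2*m**2 (K(m) = m*(2*m) = 2*m**2)
L(B) = 989/330 (L(B) = 3 - 1/(5*(4**2 + 2*5**2)) = 3 - 1/(5*(16 + 2*25)) = 3 - 1/(5*(16 + 50)) = 3 - 1/5/66 = 3 - 1/5*1/66 = 3 - 1/330 = 989/330)
-14 + L(-5)*40 = -14 + (989/330)*40 = -14 + 3956/33 = 3494/33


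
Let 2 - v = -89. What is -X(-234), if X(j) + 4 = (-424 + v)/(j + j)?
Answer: 171/52 ≈ 3.2885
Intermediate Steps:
v = 91 (v = 2 - 1*(-89) = 2 + 89 = 91)
X(j) = -4 - 333/(2*j) (X(j) = -4 + (-424 + 91)/(j + j) = -4 - 333*1/(2*j) = -4 - 333/(2*j))
-X(-234) = -(-4 - 333/2/(-234)) = -(-4 - 333/2*(-1/234)) = -(-4 + 37/52) = -1*(-171/52) = 171/52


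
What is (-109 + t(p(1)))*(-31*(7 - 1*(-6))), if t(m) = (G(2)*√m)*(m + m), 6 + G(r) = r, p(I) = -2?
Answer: 43927 - 6448*I*√2 ≈ 43927.0 - 9118.8*I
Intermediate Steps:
G(r) = -6 + r
t(m) = -8*m^(3/2) (t(m) = ((-6 + 2)*√m)*(m + m) = (-4*√m)*(2*m) = -8*m^(3/2))
(-109 + t(p(1)))*(-31*(7 - 1*(-6))) = (-109 - (-16)*I*√2)*(-31*(7 - 1*(-6))) = (-109 - (-16)*I*√2)*(-31*(7 + 6)) = (-109 + 16*I*√2)*(-31*13) = (-109 + 16*I*√2)*(-403) = 43927 - 6448*I*√2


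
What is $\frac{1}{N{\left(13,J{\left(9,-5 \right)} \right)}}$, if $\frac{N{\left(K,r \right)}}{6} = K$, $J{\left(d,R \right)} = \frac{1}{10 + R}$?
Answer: $\frac{1}{78} \approx 0.012821$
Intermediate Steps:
$N{\left(K,r \right)} = 6 K$
$\frac{1}{N{\left(13,J{\left(9,-5 \right)} \right)}} = \frac{1}{6 \cdot 13} = \frac{1}{78}$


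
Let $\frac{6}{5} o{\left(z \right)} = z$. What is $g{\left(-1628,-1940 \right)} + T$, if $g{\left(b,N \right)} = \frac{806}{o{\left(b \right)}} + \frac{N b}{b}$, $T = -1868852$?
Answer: $- \frac{3807062929}{2035} \approx -1.8708 \cdot 10^{6}$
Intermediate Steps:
$o{\left(z \right)} = \frac{5 z}{6}$
$g{\left(b,N \right)} = N + \frac{4836}{5 b}$ ($g{\left(b,N \right)} = \frac{806}{\frac{5}{6} b} + \frac{N b}{b} = 806 \frac{6}{5 b} + N = \frac{4836}{5 b} + N = N + \frac{4836}{5 b}$)
$g{\left(-1628,-1940 \right)} + T = \left(-1940 + \frac{4836}{5 \left(-1628\right)}\right) - 1868852 = \left(-1940 + \frac{4836}{5} \left(- \frac{1}{1628}\right)\right) - 1868852 = \left(-1940 - \frac{1209}{2035}\right) - 1868852 = - \frac{3949109}{2035} - 1868852 = - \frac{3807062929}{2035}$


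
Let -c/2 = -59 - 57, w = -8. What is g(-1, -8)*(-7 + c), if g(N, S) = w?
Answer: -1800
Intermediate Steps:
g(N, S) = -8
c = 232 (c = -2*(-59 - 57) = -2*(-116) = 232)
g(-1, -8)*(-7 + c) = -8*(-7 + 232) = -8*225 = -1800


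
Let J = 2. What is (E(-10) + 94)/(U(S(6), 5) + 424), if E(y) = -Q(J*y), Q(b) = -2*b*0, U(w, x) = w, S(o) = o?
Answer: 47/215 ≈ 0.21860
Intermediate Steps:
Q(b) = 0
E(y) = 0 (E(y) = -1*0 = 0)
(E(-10) + 94)/(U(S(6), 5) + 424) = (0 + 94)/(6 + 424) = 94/430 = 94*(1/430) = 47/215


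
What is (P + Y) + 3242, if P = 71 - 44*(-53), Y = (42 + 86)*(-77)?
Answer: -4211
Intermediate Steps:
Y = -9856 (Y = 128*(-77) = -9856)
P = 2403 (P = 71 + 2332 = 2403)
(P + Y) + 3242 = (2403 - 9856) + 3242 = -7453 + 3242 = -4211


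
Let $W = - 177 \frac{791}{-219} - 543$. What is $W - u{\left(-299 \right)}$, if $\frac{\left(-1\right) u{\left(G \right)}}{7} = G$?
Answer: $- \frac{145759}{73} \approx -1996.7$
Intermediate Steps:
$u{\left(G \right)} = - 7 G$
$W = \frac{7030}{73}$ ($W = - 177 \cdot 791 \left(- \frac{1}{219}\right) - 543 = \left(-177\right) \left(- \frac{791}{219}\right) - 543 = \frac{46669}{73} - 543 = \frac{7030}{73} \approx 96.301$)
$W - u{\left(-299 \right)} = \frac{7030}{73} - \left(-7\right) \left(-299\right) = \frac{7030}{73} - 2093 = - \frac{145759}{73}$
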